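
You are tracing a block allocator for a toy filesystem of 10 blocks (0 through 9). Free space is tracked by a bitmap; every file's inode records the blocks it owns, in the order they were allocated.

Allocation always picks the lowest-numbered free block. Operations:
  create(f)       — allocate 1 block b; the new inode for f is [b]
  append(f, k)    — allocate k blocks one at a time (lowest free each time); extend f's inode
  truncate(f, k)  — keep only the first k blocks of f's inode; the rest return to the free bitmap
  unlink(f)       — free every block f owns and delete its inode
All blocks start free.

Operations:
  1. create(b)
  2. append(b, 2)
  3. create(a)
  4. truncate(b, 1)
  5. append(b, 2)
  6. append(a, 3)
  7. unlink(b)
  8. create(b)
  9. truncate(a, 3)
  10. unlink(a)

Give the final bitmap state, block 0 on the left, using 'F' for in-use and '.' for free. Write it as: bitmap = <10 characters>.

create(b): bitmap=F......... | b=[0]
append(b, 2): bitmap=FFF....... | b=[0, 1, 2]
create(a): bitmap=FFFF...... | a=[3] b=[0, 1, 2]
truncate(b, 1): bitmap=F..F...... | a=[3] b=[0]
append(b, 2): bitmap=FFFF...... | a=[3] b=[0, 1, 2]
append(a, 3): bitmap=FFFFFFF... | a=[3, 4, 5, 6] b=[0, 1, 2]
unlink(b): bitmap=...FFFF... | a=[3, 4, 5, 6]
create(b): bitmap=F..FFFF... | a=[3, 4, 5, 6] b=[0]
truncate(a, 3): bitmap=F..FFF.... | a=[3, 4, 5] b=[0]
unlink(a): bitmap=F......... | b=[0]

bitmap = F.........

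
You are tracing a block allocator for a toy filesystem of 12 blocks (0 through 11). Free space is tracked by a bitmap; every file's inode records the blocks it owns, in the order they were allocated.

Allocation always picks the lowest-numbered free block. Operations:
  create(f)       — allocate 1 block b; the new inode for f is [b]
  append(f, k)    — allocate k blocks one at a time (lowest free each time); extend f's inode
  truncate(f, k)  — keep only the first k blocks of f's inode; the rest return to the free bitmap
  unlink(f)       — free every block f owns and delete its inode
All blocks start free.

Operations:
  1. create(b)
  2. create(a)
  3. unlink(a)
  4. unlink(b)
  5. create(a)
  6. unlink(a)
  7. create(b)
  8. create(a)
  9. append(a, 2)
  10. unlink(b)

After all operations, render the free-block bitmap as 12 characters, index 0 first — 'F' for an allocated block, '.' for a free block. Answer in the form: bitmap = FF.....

bitmap = .FFF........

  1. create(b)  ⇒  F...........  {b→[0]}
  2. create(a)  ⇒  FF..........  {a→[1]; b→[0]}
  3. unlink(a)  ⇒  F...........  {b→[0]}
  4. unlink(b)  ⇒  ............  {}
  5. create(a)  ⇒  F...........  {a→[0]}
  6. unlink(a)  ⇒  ............  {}
  7. create(b)  ⇒  F...........  {b→[0]}
  8. create(a)  ⇒  FF..........  {a→[1]; b→[0]}
  9. append(a, 2)  ⇒  FFFF........  {a→[1, 2, 3]; b→[0]}
  10. unlink(b)  ⇒  .FFF........  {a→[1, 2, 3]}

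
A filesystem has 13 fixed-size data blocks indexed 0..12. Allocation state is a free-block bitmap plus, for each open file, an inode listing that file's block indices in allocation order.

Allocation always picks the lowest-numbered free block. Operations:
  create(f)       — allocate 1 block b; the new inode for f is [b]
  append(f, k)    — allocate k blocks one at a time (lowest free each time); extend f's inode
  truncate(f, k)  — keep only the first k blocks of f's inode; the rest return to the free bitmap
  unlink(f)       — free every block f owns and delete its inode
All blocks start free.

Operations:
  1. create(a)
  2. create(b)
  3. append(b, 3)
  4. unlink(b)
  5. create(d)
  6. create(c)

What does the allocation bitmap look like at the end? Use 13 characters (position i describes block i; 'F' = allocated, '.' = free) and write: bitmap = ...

[1] create(a) — a=0 (map F............)
[2] create(b) — a=0 b=1 (map FF...........)
[3] append(b, 3) — a=0 b=1,2,3,4 (map FFFFF........)
[4] unlink(b) — a=0 (map F............)
[5] create(d) — a=0 d=1 (map FF...........)
[6] create(c) — a=0 c=2 d=1 (map FFF..........)

bitmap = FFF..........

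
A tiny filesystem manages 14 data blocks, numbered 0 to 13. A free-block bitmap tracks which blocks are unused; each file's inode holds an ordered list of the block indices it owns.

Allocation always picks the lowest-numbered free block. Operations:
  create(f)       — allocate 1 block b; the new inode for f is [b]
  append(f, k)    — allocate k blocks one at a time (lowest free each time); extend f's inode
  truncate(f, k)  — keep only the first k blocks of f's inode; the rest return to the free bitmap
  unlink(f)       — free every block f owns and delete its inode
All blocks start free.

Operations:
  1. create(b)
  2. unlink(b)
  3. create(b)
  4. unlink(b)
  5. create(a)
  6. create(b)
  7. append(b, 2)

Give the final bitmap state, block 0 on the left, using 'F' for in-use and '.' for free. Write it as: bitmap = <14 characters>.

create(b): bitmap=F............. | b=[0]
unlink(b): bitmap=.............. | 
create(b): bitmap=F............. | b=[0]
unlink(b): bitmap=.............. | 
create(a): bitmap=F............. | a=[0]
create(b): bitmap=FF............ | a=[0] b=[1]
append(b, 2): bitmap=FFFF.......... | a=[0] b=[1, 2, 3]

bitmap = FFFF..........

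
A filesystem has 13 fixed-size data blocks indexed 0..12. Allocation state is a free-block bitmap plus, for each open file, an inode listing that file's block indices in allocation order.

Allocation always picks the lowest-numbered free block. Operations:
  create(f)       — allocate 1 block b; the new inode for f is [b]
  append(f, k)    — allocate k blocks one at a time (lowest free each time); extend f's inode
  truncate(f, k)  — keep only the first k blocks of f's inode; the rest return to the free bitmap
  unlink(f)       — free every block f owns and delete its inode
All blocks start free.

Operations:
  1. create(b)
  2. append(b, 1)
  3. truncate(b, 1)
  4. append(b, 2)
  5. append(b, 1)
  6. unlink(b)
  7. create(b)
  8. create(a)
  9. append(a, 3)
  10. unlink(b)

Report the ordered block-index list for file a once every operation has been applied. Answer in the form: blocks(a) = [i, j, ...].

blocks(a) = [1, 2, 3, 4]

  1. create(b)  ⇒  F............  {b→[0]}
  2. append(b, 1)  ⇒  FF...........  {b→[0, 1]}
  3. truncate(b, 1)  ⇒  F............  {b→[0]}
  4. append(b, 2)  ⇒  FFF..........  {b→[0, 1, 2]}
  5. append(b, 1)  ⇒  FFFF.........  {b→[0, 1, 2, 3]}
  6. unlink(b)  ⇒  .............  {}
  7. create(b)  ⇒  F............  {b→[0]}
  8. create(a)  ⇒  FF...........  {a→[1]; b→[0]}
  9. append(a, 3)  ⇒  FFFFF........  {a→[1, 2, 3, 4]; b→[0]}
  10. unlink(b)  ⇒  .FFFF........  {a→[1, 2, 3, 4]}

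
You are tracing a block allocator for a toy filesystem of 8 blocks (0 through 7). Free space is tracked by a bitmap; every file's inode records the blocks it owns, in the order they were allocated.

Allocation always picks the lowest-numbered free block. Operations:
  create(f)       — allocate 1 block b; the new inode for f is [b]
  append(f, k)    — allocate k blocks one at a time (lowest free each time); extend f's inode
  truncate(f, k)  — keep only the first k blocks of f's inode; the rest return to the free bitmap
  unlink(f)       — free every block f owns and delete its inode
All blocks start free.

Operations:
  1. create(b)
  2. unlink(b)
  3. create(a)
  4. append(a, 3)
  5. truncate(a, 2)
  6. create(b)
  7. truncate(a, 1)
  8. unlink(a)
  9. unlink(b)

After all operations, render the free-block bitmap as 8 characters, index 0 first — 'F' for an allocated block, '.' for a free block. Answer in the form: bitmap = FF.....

after create(b) → b:[0]  free=[F.......]
after unlink(b) →   free=[........]
after create(a) → a:[0]  free=[F.......]
after append(a, 3) → a:[0, 1, 2, 3]  free=[FFFF....]
after truncate(a, 2) → a:[0, 1]  free=[FF......]
after create(b) → a:[0, 1], b:[2]  free=[FFF.....]
after truncate(a, 1) → a:[0], b:[2]  free=[F.F.....]
after unlink(a) → b:[2]  free=[..F.....]
after unlink(b) →   free=[........]

bitmap = ........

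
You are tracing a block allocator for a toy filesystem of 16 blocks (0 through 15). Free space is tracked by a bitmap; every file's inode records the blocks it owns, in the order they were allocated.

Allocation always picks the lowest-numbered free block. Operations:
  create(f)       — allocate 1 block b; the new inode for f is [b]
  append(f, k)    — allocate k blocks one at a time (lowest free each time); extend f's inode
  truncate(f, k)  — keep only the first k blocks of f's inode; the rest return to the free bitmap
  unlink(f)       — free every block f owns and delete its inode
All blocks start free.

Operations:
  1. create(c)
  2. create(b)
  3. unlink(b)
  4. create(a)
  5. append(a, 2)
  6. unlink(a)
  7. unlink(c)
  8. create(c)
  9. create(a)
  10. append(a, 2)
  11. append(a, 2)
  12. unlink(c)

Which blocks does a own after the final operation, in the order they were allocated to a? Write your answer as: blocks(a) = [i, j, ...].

blocks(a) = [1, 2, 3, 4, 5]

  1. create(c)  ⇒  F...............  {c→[0]}
  2. create(b)  ⇒  FF..............  {b→[1]; c→[0]}
  3. unlink(b)  ⇒  F...............  {c→[0]}
  4. create(a)  ⇒  FF..............  {a→[1]; c→[0]}
  5. append(a, 2)  ⇒  FFFF............  {a→[1, 2, 3]; c→[0]}
  6. unlink(a)  ⇒  F...............  {c→[0]}
  7. unlink(c)  ⇒  ................  {}
  8. create(c)  ⇒  F...............  {c→[0]}
  9. create(a)  ⇒  FF..............  {a→[1]; c→[0]}
  10. append(a, 2)  ⇒  FFFF............  {a→[1, 2, 3]; c→[0]}
  11. append(a, 2)  ⇒  FFFFFF..........  {a→[1, 2, 3, 4, 5]; c→[0]}
  12. unlink(c)  ⇒  .FFFFF..........  {a→[1, 2, 3, 4, 5]}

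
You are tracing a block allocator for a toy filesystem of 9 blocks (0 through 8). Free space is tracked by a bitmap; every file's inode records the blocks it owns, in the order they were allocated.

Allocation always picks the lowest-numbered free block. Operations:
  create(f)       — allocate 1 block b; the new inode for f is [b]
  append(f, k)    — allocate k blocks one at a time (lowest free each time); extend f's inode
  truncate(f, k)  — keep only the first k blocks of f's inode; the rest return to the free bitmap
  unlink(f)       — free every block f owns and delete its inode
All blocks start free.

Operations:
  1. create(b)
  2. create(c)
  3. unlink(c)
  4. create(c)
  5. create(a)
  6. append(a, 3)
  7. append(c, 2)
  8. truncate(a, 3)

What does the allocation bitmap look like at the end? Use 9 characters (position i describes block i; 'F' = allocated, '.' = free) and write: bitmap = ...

after create(b) → b:[0]  free=[F........]
after create(c) → b:[0], c:[1]  free=[FF.......]
after unlink(c) → b:[0]  free=[F........]
after create(c) → b:[0], c:[1]  free=[FF.......]
after create(a) → a:[2], b:[0], c:[1]  free=[FFF......]
after append(a, 3) → a:[2, 3, 4, 5], b:[0], c:[1]  free=[FFFFFF...]
after append(c, 2) → a:[2, 3, 4, 5], b:[0], c:[1, 6, 7]  free=[FFFFFFFF.]
after truncate(a, 3) → a:[2, 3, 4], b:[0], c:[1, 6, 7]  free=[FFFFF.FF.]

bitmap = FFFFF.FF.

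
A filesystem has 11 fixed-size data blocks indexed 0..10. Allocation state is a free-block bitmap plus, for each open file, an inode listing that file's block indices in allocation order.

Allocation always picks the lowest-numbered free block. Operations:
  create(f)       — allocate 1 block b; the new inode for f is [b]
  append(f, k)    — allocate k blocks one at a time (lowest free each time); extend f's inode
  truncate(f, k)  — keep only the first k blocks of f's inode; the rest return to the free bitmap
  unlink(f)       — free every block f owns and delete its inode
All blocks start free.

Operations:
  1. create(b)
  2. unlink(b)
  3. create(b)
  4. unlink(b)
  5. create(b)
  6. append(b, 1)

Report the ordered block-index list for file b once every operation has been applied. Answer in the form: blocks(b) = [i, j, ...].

blocks(b) = [0, 1]

  1. create(b)  ⇒  F..........  {b→[0]}
  2. unlink(b)  ⇒  ...........  {}
  3. create(b)  ⇒  F..........  {b→[0]}
  4. unlink(b)  ⇒  ...........  {}
  5. create(b)  ⇒  F..........  {b→[0]}
  6. append(b, 1)  ⇒  FF.........  {b→[0, 1]}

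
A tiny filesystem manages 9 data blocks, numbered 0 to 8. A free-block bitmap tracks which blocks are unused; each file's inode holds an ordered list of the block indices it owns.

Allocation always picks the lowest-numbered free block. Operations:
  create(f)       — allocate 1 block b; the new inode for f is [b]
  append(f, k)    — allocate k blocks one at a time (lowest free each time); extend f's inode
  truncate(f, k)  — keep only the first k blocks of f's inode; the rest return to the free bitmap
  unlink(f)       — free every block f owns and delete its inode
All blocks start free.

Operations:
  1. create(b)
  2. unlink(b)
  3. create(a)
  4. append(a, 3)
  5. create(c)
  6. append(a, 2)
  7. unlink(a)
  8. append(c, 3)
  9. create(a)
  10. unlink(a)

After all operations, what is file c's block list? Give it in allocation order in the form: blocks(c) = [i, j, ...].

blocks(c) = [4, 0, 1, 2]

[1] create(b) — b=0 (map F........)
[2] unlink(b) —  (map .........)
[3] create(a) — a=0 (map F........)
[4] append(a, 3) — a=0,1,2,3 (map FFFF.....)
[5] create(c) — a=0,1,2,3 c=4 (map FFFFF....)
[6] append(a, 2) — a=0,1,2,3,5,6 c=4 (map FFFFFFF..)
[7] unlink(a) — c=4 (map ....F....)
[8] append(c, 3) — c=4,0,1,2 (map FFF.F....)
[9] create(a) — a=3 c=4,0,1,2 (map FFFFF....)
[10] unlink(a) — c=4,0,1,2 (map FFF.F....)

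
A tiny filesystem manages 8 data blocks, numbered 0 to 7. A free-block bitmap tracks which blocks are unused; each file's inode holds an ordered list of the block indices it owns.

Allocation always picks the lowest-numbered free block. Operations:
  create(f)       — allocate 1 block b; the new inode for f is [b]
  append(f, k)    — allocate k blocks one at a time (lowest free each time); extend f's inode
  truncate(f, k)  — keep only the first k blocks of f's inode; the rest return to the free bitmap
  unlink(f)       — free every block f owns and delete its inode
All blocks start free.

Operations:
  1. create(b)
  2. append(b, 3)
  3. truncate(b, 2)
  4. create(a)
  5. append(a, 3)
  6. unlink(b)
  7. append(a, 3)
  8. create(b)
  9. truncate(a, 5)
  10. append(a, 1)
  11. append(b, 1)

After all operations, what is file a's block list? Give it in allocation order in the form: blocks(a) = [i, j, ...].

  1. create(b)  ⇒  F.......  {b→[0]}
  2. append(b, 3)  ⇒  FFFF....  {b→[0, 1, 2, 3]}
  3. truncate(b, 2)  ⇒  FF......  {b→[0, 1]}
  4. create(a)  ⇒  FFF.....  {a→[2]; b→[0, 1]}
  5. append(a, 3)  ⇒  FFFFFF..  {a→[2, 3, 4, 5]; b→[0, 1]}
  6. unlink(b)  ⇒  ..FFFF..  {a→[2, 3, 4, 5]}
  7. append(a, 3)  ⇒  FFFFFFF.  {a→[2, 3, 4, 5, 0, 1, 6]}
  8. create(b)  ⇒  FFFFFFFF  {a→[2, 3, 4, 5, 0, 1, 6]; b→[7]}
  9. truncate(a, 5)  ⇒  F.FFFF.F  {a→[2, 3, 4, 5, 0]; b→[7]}
  10. append(a, 1)  ⇒  FFFFFF.F  {a→[2, 3, 4, 5, 0, 1]; b→[7]}
  11. append(b, 1)  ⇒  FFFFFFFF  {a→[2, 3, 4, 5, 0, 1]; b→[7, 6]}

blocks(a) = [2, 3, 4, 5, 0, 1]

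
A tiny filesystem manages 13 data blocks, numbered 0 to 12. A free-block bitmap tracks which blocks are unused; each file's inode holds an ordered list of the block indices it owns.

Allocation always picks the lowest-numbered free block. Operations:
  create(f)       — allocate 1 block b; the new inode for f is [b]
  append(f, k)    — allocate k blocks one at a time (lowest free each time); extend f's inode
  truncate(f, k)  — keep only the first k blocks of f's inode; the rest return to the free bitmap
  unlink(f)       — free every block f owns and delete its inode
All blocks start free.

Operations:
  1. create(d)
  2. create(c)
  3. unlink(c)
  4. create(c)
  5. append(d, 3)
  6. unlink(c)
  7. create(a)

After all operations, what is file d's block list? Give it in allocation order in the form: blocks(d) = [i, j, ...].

blocks(d) = [0, 2, 3, 4]

  1. create(d)  ⇒  F............  {d→[0]}
  2. create(c)  ⇒  FF...........  {c→[1]; d→[0]}
  3. unlink(c)  ⇒  F............  {d→[0]}
  4. create(c)  ⇒  FF...........  {c→[1]; d→[0]}
  5. append(d, 3)  ⇒  FFFFF........  {c→[1]; d→[0, 2, 3, 4]}
  6. unlink(c)  ⇒  F.FFF........  {d→[0, 2, 3, 4]}
  7. create(a)  ⇒  FFFFF........  {a→[1]; d→[0, 2, 3, 4]}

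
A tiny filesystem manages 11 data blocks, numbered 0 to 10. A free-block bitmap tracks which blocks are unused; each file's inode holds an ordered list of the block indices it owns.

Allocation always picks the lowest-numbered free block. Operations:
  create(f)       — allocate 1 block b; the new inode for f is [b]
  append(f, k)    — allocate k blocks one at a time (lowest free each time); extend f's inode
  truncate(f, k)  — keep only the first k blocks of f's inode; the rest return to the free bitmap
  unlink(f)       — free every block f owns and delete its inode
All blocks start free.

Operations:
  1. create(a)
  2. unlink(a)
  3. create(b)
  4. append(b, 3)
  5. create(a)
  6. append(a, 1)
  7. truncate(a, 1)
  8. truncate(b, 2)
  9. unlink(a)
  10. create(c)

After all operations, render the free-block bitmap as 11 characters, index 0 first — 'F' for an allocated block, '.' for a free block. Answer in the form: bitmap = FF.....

bitmap = FFF........

create(a): bitmap=F.......... | a=[0]
unlink(a): bitmap=........... | 
create(b): bitmap=F.......... | b=[0]
append(b, 3): bitmap=FFFF....... | b=[0, 1, 2, 3]
create(a): bitmap=FFFFF...... | a=[4] b=[0, 1, 2, 3]
append(a, 1): bitmap=FFFFFF..... | a=[4, 5] b=[0, 1, 2, 3]
truncate(a, 1): bitmap=FFFFF...... | a=[4] b=[0, 1, 2, 3]
truncate(b, 2): bitmap=FF..F...... | a=[4] b=[0, 1]
unlink(a): bitmap=FF......... | b=[0, 1]
create(c): bitmap=FFF........ | b=[0, 1] c=[2]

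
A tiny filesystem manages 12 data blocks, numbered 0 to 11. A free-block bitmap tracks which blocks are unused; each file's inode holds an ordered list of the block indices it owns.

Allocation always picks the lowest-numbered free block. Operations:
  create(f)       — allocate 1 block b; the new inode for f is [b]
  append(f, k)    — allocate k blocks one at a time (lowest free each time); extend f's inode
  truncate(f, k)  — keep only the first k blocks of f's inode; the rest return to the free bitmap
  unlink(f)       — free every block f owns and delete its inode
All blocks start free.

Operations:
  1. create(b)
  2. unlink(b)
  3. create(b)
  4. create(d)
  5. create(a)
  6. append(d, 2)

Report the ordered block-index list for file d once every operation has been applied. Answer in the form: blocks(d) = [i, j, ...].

blocks(d) = [1, 3, 4]

create(b): bitmap=F........... | b=[0]
unlink(b): bitmap=............ | 
create(b): bitmap=F........... | b=[0]
create(d): bitmap=FF.......... | b=[0] d=[1]
create(a): bitmap=FFF......... | a=[2] b=[0] d=[1]
append(d, 2): bitmap=FFFFF....... | a=[2] b=[0] d=[1, 3, 4]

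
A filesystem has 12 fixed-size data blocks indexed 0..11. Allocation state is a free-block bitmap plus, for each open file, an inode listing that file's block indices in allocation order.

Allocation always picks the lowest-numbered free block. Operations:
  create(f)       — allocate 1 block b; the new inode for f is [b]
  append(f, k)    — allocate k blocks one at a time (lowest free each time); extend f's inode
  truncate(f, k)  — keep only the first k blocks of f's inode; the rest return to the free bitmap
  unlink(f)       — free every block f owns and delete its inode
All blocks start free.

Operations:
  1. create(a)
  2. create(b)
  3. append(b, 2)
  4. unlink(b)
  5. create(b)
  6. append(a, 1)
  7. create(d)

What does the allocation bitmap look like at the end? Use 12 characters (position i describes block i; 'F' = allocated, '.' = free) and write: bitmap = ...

bitmap = FFFF........

create(a): bitmap=F........... | a=[0]
create(b): bitmap=FF.......... | a=[0] b=[1]
append(b, 2): bitmap=FFFF........ | a=[0] b=[1, 2, 3]
unlink(b): bitmap=F........... | a=[0]
create(b): bitmap=FF.......... | a=[0] b=[1]
append(a, 1): bitmap=FFF......... | a=[0, 2] b=[1]
create(d): bitmap=FFFF........ | a=[0, 2] b=[1] d=[3]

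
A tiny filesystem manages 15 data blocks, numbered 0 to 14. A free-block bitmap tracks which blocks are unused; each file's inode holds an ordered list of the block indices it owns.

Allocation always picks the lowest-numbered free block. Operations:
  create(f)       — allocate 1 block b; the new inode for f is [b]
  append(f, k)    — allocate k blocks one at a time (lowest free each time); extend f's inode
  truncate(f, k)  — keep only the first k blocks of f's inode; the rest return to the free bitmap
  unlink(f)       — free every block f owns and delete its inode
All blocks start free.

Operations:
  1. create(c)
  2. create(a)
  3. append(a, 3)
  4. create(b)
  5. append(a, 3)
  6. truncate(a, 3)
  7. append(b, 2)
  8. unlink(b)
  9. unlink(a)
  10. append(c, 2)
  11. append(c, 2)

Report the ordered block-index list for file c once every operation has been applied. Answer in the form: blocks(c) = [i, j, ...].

blocks(c) = [0, 1, 2, 3, 4]

create(c): bitmap=F.............. | c=[0]
create(a): bitmap=FF............. | a=[1] c=[0]
append(a, 3): bitmap=FFFFF.......... | a=[1, 2, 3, 4] c=[0]
create(b): bitmap=FFFFFF......... | a=[1, 2, 3, 4] b=[5] c=[0]
append(a, 3): bitmap=FFFFFFFFF...... | a=[1, 2, 3, 4, 6, 7, 8] b=[5] c=[0]
truncate(a, 3): bitmap=FFFF.F......... | a=[1, 2, 3] b=[5] c=[0]
append(b, 2): bitmap=FFFFFFF........ | a=[1, 2, 3] b=[5, 4, 6] c=[0]
unlink(b): bitmap=FFFF........... | a=[1, 2, 3] c=[0]
unlink(a): bitmap=F.............. | c=[0]
append(c, 2): bitmap=FFF............ | c=[0, 1, 2]
append(c, 2): bitmap=FFFFF.......... | c=[0, 1, 2, 3, 4]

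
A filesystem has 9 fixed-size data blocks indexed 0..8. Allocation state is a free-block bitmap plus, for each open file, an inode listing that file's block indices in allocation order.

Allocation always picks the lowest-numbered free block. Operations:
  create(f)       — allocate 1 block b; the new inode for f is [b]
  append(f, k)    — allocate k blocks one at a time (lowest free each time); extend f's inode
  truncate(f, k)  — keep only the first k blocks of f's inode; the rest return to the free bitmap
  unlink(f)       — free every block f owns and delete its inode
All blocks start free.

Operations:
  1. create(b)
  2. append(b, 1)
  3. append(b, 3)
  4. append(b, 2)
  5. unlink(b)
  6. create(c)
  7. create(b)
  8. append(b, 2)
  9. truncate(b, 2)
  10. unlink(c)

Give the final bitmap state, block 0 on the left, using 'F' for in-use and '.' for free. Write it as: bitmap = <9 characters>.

bitmap = .FF......

after create(b) → b:[0]  free=[F........]
after append(b, 1) → b:[0, 1]  free=[FF.......]
after append(b, 3) → b:[0, 1, 2, 3, 4]  free=[FFFFF....]
after append(b, 2) → b:[0, 1, 2, 3, 4, 5, 6]  free=[FFFFFFF..]
after unlink(b) →   free=[.........]
after create(c) → c:[0]  free=[F........]
after create(b) → b:[1], c:[0]  free=[FF.......]
after append(b, 2) → b:[1, 2, 3], c:[0]  free=[FFFF.....]
after truncate(b, 2) → b:[1, 2], c:[0]  free=[FFF......]
after unlink(c) → b:[1, 2]  free=[.FF......]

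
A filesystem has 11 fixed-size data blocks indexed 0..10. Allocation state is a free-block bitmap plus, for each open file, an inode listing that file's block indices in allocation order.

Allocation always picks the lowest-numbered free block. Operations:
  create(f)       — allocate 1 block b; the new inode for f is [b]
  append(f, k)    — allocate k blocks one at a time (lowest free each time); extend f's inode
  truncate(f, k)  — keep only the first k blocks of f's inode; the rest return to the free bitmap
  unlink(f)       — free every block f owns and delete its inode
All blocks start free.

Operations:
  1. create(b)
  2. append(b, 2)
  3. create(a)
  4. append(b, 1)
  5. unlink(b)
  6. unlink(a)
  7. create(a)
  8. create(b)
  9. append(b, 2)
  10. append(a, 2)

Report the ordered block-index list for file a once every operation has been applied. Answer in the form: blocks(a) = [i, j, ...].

create(b): bitmap=F.......... | b=[0]
append(b, 2): bitmap=FFF........ | b=[0, 1, 2]
create(a): bitmap=FFFF....... | a=[3] b=[0, 1, 2]
append(b, 1): bitmap=FFFFF...... | a=[3] b=[0, 1, 2, 4]
unlink(b): bitmap=...F....... | a=[3]
unlink(a): bitmap=........... | 
create(a): bitmap=F.......... | a=[0]
create(b): bitmap=FF......... | a=[0] b=[1]
append(b, 2): bitmap=FFFF....... | a=[0] b=[1, 2, 3]
append(a, 2): bitmap=FFFFFF..... | a=[0, 4, 5] b=[1, 2, 3]

blocks(a) = [0, 4, 5]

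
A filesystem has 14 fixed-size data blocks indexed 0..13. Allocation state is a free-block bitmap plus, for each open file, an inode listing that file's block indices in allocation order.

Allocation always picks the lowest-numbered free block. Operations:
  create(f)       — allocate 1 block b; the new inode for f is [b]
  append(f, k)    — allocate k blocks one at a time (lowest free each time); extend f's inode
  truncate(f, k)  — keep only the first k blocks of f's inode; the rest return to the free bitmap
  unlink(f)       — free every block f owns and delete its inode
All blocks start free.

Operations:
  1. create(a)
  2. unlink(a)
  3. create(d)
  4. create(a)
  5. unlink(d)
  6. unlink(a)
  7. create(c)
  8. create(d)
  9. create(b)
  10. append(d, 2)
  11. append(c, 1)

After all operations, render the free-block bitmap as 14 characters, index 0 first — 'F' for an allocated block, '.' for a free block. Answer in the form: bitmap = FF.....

create(a): bitmap=F............. | a=[0]
unlink(a): bitmap=.............. | 
create(d): bitmap=F............. | d=[0]
create(a): bitmap=FF............ | a=[1] d=[0]
unlink(d): bitmap=.F............ | a=[1]
unlink(a): bitmap=.............. | 
create(c): bitmap=F............. | c=[0]
create(d): bitmap=FF............ | c=[0] d=[1]
create(b): bitmap=FFF........... | b=[2] c=[0] d=[1]
append(d, 2): bitmap=FFFFF......... | b=[2] c=[0] d=[1, 3, 4]
append(c, 1): bitmap=FFFFFF........ | b=[2] c=[0, 5] d=[1, 3, 4]

bitmap = FFFFFF........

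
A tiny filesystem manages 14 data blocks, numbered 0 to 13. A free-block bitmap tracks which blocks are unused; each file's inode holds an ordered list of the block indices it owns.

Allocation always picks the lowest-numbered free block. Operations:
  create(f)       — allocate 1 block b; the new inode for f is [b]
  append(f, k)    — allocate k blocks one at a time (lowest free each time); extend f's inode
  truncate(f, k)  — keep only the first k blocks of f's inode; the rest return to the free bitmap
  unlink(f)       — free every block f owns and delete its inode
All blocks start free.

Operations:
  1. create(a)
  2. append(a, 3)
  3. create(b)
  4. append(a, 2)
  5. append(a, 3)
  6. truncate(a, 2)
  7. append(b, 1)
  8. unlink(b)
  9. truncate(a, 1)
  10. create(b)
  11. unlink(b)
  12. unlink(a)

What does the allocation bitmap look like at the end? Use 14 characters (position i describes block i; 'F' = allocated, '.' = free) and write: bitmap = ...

[1] create(a) — a=0 (map F.............)
[2] append(a, 3) — a=0,1,2,3 (map FFFF..........)
[3] create(b) — a=0,1,2,3 b=4 (map FFFFF.........)
[4] append(a, 2) — a=0,1,2,3,5,6 b=4 (map FFFFFFF.......)
[5] append(a, 3) — a=0,1,2,3,5,6,7,8,9 b=4 (map FFFFFFFFFF....)
[6] truncate(a, 2) — a=0,1 b=4 (map FF..F.........)
[7] append(b, 1) — a=0,1 b=4,2 (map FFF.F.........)
[8] unlink(b) — a=0,1 (map FF............)
[9] truncate(a, 1) — a=0 (map F.............)
[10] create(b) — a=0 b=1 (map FF............)
[11] unlink(b) — a=0 (map F.............)
[12] unlink(a) —  (map ..............)

bitmap = ..............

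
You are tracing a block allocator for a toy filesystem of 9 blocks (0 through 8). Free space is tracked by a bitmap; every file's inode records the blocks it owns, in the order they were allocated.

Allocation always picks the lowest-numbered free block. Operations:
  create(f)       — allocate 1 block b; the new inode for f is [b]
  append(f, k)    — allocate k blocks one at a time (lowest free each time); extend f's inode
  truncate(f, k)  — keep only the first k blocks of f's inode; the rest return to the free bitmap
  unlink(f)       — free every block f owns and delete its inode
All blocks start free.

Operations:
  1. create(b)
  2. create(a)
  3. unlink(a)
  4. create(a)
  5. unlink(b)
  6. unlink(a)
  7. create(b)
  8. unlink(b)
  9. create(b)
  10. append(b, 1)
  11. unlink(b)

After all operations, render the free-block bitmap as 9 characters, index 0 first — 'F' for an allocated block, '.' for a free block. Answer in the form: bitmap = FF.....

bitmap = .........

create(b): bitmap=F........ | b=[0]
create(a): bitmap=FF....... | a=[1] b=[0]
unlink(a): bitmap=F........ | b=[0]
create(a): bitmap=FF....... | a=[1] b=[0]
unlink(b): bitmap=.F....... | a=[1]
unlink(a): bitmap=......... | 
create(b): bitmap=F........ | b=[0]
unlink(b): bitmap=......... | 
create(b): bitmap=F........ | b=[0]
append(b, 1): bitmap=FF....... | b=[0, 1]
unlink(b): bitmap=......... | 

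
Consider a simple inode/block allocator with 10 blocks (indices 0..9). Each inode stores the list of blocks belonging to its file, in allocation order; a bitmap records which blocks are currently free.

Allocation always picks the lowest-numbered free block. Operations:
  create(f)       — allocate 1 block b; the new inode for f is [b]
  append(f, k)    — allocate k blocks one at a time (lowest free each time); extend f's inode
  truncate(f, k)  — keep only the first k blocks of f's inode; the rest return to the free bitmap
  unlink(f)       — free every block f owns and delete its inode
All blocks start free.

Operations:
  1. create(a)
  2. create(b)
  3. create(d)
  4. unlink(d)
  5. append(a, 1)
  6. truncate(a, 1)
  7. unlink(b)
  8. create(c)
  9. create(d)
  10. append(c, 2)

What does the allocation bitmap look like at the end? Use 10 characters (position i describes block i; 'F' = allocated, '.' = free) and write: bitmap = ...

bitmap = FFFFF.....

after create(a) → a:[0]  free=[F.........]
after create(b) → a:[0], b:[1]  free=[FF........]
after create(d) → a:[0], b:[1], d:[2]  free=[FFF.......]
after unlink(d) → a:[0], b:[1]  free=[FF........]
after append(a, 1) → a:[0, 2], b:[1]  free=[FFF.......]
after truncate(a, 1) → a:[0], b:[1]  free=[FF........]
after unlink(b) → a:[0]  free=[F.........]
after create(c) → a:[0], c:[1]  free=[FF........]
after create(d) → a:[0], c:[1], d:[2]  free=[FFF.......]
after append(c, 2) → a:[0], c:[1, 3, 4], d:[2]  free=[FFFFF.....]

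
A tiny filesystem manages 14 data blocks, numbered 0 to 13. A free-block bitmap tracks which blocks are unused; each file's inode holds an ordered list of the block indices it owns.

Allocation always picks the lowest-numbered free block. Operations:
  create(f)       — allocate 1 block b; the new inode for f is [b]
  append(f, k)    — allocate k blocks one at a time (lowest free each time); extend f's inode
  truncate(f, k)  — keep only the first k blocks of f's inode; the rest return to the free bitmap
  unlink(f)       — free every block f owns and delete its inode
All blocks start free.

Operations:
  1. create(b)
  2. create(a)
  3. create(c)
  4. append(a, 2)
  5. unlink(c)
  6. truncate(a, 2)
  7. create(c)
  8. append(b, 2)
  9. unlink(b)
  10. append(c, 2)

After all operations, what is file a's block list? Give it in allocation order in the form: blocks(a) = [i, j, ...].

[1] create(b) — b=0 (map F.............)
[2] create(a) — a=1 b=0 (map FF............)
[3] create(c) — a=1 b=0 c=2 (map FFF...........)
[4] append(a, 2) — a=1,3,4 b=0 c=2 (map FFFFF.........)
[5] unlink(c) — a=1,3,4 b=0 (map FF.FF.........)
[6] truncate(a, 2) — a=1,3 b=0 (map FF.F..........)
[7] create(c) — a=1,3 b=0 c=2 (map FFFF..........)
[8] append(b, 2) — a=1,3 b=0,4,5 c=2 (map FFFFFF........)
[9] unlink(b) — a=1,3 c=2 (map .FFF..........)
[10] append(c, 2) — a=1,3 c=2,0,4 (map FFFFF.........)

blocks(a) = [1, 3]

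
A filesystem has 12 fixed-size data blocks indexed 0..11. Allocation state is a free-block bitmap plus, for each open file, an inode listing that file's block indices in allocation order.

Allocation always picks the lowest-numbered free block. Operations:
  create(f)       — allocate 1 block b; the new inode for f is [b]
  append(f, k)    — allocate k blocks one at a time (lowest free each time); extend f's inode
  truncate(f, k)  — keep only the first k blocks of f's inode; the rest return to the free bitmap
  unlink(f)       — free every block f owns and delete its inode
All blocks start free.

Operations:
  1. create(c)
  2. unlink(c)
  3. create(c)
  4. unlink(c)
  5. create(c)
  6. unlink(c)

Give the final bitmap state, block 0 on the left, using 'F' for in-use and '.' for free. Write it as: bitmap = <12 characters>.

after create(c) → c:[0]  free=[F...........]
after unlink(c) →   free=[............]
after create(c) → c:[0]  free=[F...........]
after unlink(c) →   free=[............]
after create(c) → c:[0]  free=[F...........]
after unlink(c) →   free=[............]

bitmap = ............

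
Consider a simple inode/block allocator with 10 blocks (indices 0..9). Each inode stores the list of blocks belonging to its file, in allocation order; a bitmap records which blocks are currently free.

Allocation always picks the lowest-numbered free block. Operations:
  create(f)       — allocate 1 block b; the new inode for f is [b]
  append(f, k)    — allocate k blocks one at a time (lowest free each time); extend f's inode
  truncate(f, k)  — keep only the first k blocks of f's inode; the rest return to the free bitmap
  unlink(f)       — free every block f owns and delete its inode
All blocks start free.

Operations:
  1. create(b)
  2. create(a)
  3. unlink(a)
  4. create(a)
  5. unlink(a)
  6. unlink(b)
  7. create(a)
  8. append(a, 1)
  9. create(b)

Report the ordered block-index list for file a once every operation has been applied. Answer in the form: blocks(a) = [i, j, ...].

[1] create(b) — b=0 (map F.........)
[2] create(a) — a=1 b=0 (map FF........)
[3] unlink(a) — b=0 (map F.........)
[4] create(a) — a=1 b=0 (map FF........)
[5] unlink(a) — b=0 (map F.........)
[6] unlink(b) —  (map ..........)
[7] create(a) — a=0 (map F.........)
[8] append(a, 1) — a=0,1 (map FF........)
[9] create(b) — a=0,1 b=2 (map FFF.......)

blocks(a) = [0, 1]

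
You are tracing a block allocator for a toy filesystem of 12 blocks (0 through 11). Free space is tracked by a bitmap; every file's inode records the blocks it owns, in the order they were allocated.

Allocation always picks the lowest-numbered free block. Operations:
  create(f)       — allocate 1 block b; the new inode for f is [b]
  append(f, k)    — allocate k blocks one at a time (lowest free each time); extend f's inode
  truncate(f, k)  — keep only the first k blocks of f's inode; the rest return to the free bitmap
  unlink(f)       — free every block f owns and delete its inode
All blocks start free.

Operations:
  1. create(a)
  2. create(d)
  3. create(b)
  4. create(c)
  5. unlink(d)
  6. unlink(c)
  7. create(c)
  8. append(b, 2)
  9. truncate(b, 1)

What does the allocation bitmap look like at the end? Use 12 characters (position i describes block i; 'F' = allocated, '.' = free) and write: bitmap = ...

[1] create(a) — a=0 (map F...........)
[2] create(d) — a=0 d=1 (map FF..........)
[3] create(b) — a=0 b=2 d=1 (map FFF.........)
[4] create(c) — a=0 b=2 c=3 d=1 (map FFFF........)
[5] unlink(d) — a=0 b=2 c=3 (map F.FF........)
[6] unlink(c) — a=0 b=2 (map F.F.........)
[7] create(c) — a=0 b=2 c=1 (map FFF.........)
[8] append(b, 2) — a=0 b=2,3,4 c=1 (map FFFFF.......)
[9] truncate(b, 1) — a=0 b=2 c=1 (map FFF.........)

bitmap = FFF.........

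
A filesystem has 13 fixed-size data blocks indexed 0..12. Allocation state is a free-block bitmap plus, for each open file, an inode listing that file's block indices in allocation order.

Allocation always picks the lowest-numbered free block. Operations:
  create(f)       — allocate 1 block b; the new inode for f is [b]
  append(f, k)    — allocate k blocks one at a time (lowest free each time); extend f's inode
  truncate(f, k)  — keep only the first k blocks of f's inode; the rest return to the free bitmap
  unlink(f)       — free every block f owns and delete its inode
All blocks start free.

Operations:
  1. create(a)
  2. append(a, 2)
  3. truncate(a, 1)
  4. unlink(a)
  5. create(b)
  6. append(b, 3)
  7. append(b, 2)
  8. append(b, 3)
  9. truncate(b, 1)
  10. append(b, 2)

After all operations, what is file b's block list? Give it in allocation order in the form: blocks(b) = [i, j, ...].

  1. create(a)  ⇒  F............  {a→[0]}
  2. append(a, 2)  ⇒  FFF..........  {a→[0, 1, 2]}
  3. truncate(a, 1)  ⇒  F............  {a→[0]}
  4. unlink(a)  ⇒  .............  {}
  5. create(b)  ⇒  F............  {b→[0]}
  6. append(b, 3)  ⇒  FFFF.........  {b→[0, 1, 2, 3]}
  7. append(b, 2)  ⇒  FFFFFF.......  {b→[0, 1, 2, 3, 4, 5]}
  8. append(b, 3)  ⇒  FFFFFFFFF....  {b→[0, 1, 2, 3, 4, 5, 6, 7, 8]}
  9. truncate(b, 1)  ⇒  F............  {b→[0]}
  10. append(b, 2)  ⇒  FFF..........  {b→[0, 1, 2]}

blocks(b) = [0, 1, 2]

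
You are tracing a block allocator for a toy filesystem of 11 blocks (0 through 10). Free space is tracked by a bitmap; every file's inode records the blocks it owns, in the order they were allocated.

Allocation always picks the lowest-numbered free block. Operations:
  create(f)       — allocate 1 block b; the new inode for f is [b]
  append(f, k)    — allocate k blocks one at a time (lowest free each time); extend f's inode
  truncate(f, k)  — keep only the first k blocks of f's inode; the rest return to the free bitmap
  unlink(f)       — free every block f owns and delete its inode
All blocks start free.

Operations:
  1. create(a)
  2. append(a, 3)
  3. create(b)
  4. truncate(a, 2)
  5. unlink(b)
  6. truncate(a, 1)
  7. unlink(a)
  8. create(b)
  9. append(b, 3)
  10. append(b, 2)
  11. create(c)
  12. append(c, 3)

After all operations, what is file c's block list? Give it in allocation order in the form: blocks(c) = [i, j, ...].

blocks(c) = [6, 7, 8, 9]

after create(a) → a:[0]  free=[F..........]
after append(a, 3) → a:[0, 1, 2, 3]  free=[FFFF.......]
after create(b) → a:[0, 1, 2, 3], b:[4]  free=[FFFFF......]
after truncate(a, 2) → a:[0, 1], b:[4]  free=[FF..F......]
after unlink(b) → a:[0, 1]  free=[FF.........]
after truncate(a, 1) → a:[0]  free=[F..........]
after unlink(a) →   free=[...........]
after create(b) → b:[0]  free=[F..........]
after append(b, 3) → b:[0, 1, 2, 3]  free=[FFFF.......]
after append(b, 2) → b:[0, 1, 2, 3, 4, 5]  free=[FFFFFF.....]
after create(c) → b:[0, 1, 2, 3, 4, 5], c:[6]  free=[FFFFFFF....]
after append(c, 3) → b:[0, 1, 2, 3, 4, 5], c:[6, 7, 8, 9]  free=[FFFFFFFFFF.]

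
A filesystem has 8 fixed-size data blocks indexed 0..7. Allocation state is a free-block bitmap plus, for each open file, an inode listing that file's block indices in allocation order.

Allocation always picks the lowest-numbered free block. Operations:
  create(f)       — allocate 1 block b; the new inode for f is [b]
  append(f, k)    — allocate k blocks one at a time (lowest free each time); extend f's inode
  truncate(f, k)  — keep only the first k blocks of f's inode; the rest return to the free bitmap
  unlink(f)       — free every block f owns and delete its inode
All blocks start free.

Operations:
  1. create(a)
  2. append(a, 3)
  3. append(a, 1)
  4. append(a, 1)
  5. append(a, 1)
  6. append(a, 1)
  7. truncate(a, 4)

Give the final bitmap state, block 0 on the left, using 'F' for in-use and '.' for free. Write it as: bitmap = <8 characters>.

bitmap = FFFF....

[1] create(a) — a=0 (map F.......)
[2] append(a, 3) — a=0,1,2,3 (map FFFF....)
[3] append(a, 1) — a=0,1,2,3,4 (map FFFFF...)
[4] append(a, 1) — a=0,1,2,3,4,5 (map FFFFFF..)
[5] append(a, 1) — a=0,1,2,3,4,5,6 (map FFFFFFF.)
[6] append(a, 1) — a=0,1,2,3,4,5,6,7 (map FFFFFFFF)
[7] truncate(a, 4) — a=0,1,2,3 (map FFFF....)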